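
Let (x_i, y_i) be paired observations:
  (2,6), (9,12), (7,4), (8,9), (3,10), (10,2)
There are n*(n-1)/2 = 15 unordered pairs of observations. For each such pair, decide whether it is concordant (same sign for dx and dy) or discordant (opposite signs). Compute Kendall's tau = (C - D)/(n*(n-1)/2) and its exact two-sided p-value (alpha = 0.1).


Step 1: Enumerate the 15 unordered pairs (i,j) with i<j and classify each by sign(x_j-x_i) * sign(y_j-y_i).
  (1,2):dx=+7,dy=+6->C; (1,3):dx=+5,dy=-2->D; (1,4):dx=+6,dy=+3->C; (1,5):dx=+1,dy=+4->C
  (1,6):dx=+8,dy=-4->D; (2,3):dx=-2,dy=-8->C; (2,4):dx=-1,dy=-3->C; (2,5):dx=-6,dy=-2->C
  (2,6):dx=+1,dy=-10->D; (3,4):dx=+1,dy=+5->C; (3,5):dx=-4,dy=+6->D; (3,6):dx=+3,dy=-2->D
  (4,5):dx=-5,dy=+1->D; (4,6):dx=+2,dy=-7->D; (5,6):dx=+7,dy=-8->D
Step 2: C = 7, D = 8, total pairs = 15.
Step 3: tau = (C - D)/(n(n-1)/2) = (7 - 8)/15 = -0.066667.
Step 4: Exact two-sided p-value (enumerate n! = 720 permutations of y under H0): p = 1.000000.
Step 5: alpha = 0.1. fail to reject H0.

tau_b = -0.0667 (C=7, D=8), p = 1.000000, fail to reject H0.


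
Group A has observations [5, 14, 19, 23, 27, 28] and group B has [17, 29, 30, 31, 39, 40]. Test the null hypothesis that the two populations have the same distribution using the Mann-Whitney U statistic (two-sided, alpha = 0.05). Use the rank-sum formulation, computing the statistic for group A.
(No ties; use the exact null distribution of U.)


Step 1: Combine and sort all 12 observations; assign midranks.
sorted (value, group): (5,X), (14,X), (17,Y), (19,X), (23,X), (27,X), (28,X), (29,Y), (30,Y), (31,Y), (39,Y), (40,Y)
ranks: 5->1, 14->2, 17->3, 19->4, 23->5, 27->6, 28->7, 29->8, 30->9, 31->10, 39->11, 40->12
Step 2: Rank sum for X: R1 = 1 + 2 + 4 + 5 + 6 + 7 = 25.
Step 3: U_X = R1 - n1(n1+1)/2 = 25 - 6*7/2 = 25 - 21 = 4.
       U_Y = n1*n2 - U_X = 36 - 4 = 32.
Step 4: No ties, so the exact null distribution of U (based on enumerating the C(12,6) = 924 equally likely rank assignments) gives the two-sided p-value.
Step 5: p-value = 0.025974; compare to alpha = 0.05. reject H0.

U_X = 4, p = 0.025974, reject H0 at alpha = 0.05.


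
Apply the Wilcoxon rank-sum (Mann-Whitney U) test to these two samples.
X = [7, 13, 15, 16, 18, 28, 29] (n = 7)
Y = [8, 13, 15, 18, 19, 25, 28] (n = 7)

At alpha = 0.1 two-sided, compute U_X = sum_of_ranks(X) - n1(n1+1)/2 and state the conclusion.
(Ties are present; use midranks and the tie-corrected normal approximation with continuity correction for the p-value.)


Step 1: Combine and sort all 14 observations; assign midranks.
sorted (value, group): (7,X), (8,Y), (13,X), (13,Y), (15,X), (15,Y), (16,X), (18,X), (18,Y), (19,Y), (25,Y), (28,X), (28,Y), (29,X)
ranks: 7->1, 8->2, 13->3.5, 13->3.5, 15->5.5, 15->5.5, 16->7, 18->8.5, 18->8.5, 19->10, 25->11, 28->12.5, 28->12.5, 29->14
Step 2: Rank sum for X: R1 = 1 + 3.5 + 5.5 + 7 + 8.5 + 12.5 + 14 = 52.
Step 3: U_X = R1 - n1(n1+1)/2 = 52 - 7*8/2 = 52 - 28 = 24.
       U_Y = n1*n2 - U_X = 49 - 24 = 25.
Step 4: Ties are present, so use the tie-corrected normal approximation (with continuity correction) for the p-value.
Step 5: p-value = 1.000000; compare to alpha = 0.1. fail to reject H0.

U_X = 24, p = 1.000000, fail to reject H0 at alpha = 0.1.


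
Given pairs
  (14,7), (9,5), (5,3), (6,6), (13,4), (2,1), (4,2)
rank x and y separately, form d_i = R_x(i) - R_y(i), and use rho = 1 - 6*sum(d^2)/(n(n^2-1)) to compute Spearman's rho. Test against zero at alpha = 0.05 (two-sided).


Step 1: Rank x and y separately (midranks; no ties here).
rank(x): 14->7, 9->5, 5->3, 6->4, 13->6, 2->1, 4->2
rank(y): 7->7, 5->5, 3->3, 6->6, 4->4, 1->1, 2->2
Step 2: d_i = R_x(i) - R_y(i); compute d_i^2.
  (7-7)^2=0, (5-5)^2=0, (3-3)^2=0, (4-6)^2=4, (6-4)^2=4, (1-1)^2=0, (2-2)^2=0
sum(d^2) = 8.
Step 3: rho = 1 - 6*8 / (7*(7^2 - 1)) = 1 - 48/336 = 0.857143.
Step 4: Under H0, t = rho * sqrt((n-2)/(1-rho^2)) = 3.7210 ~ t(5).
Step 5: Two-sided p-value from the t-distribution with 5 df = 0.013697.
Step 6: alpha = 0.05. reject H0.

rho = 0.8571, p = 0.013697, reject H0 at alpha = 0.05.


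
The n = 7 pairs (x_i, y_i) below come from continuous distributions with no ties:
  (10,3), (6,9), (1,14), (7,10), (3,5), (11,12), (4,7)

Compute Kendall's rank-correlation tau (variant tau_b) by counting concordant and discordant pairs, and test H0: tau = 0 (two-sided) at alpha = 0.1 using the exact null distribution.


Step 1: Enumerate the 21 unordered pairs (i,j) with i<j and classify each by sign(x_j-x_i) * sign(y_j-y_i).
  (1,2):dx=-4,dy=+6->D; (1,3):dx=-9,dy=+11->D; (1,4):dx=-3,dy=+7->D; (1,5):dx=-7,dy=+2->D
  (1,6):dx=+1,dy=+9->C; (1,7):dx=-6,dy=+4->D; (2,3):dx=-5,dy=+5->D; (2,4):dx=+1,dy=+1->C
  (2,5):dx=-3,dy=-4->C; (2,6):dx=+5,dy=+3->C; (2,7):dx=-2,dy=-2->C; (3,4):dx=+6,dy=-4->D
  (3,5):dx=+2,dy=-9->D; (3,6):dx=+10,dy=-2->D; (3,7):dx=+3,dy=-7->D; (4,5):dx=-4,dy=-5->C
  (4,6):dx=+4,dy=+2->C; (4,7):dx=-3,dy=-3->C; (5,6):dx=+8,dy=+7->C; (5,7):dx=+1,dy=+2->C
  (6,7):dx=-7,dy=-5->C
Step 2: C = 11, D = 10, total pairs = 21.
Step 3: tau = (C - D)/(n(n-1)/2) = (11 - 10)/21 = 0.047619.
Step 4: Exact two-sided p-value (enumerate n! = 5040 permutations of y under H0): p = 1.000000.
Step 5: alpha = 0.1. fail to reject H0.

tau_b = 0.0476 (C=11, D=10), p = 1.000000, fail to reject H0.


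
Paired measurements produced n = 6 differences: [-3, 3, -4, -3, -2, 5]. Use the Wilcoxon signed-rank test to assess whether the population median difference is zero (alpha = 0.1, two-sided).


Step 1: Drop any zero differences (none here) and take |d_i|.
|d| = [3, 3, 4, 3, 2, 5]
Step 2: Midrank |d_i| (ties get averaged ranks).
ranks: |3|->3, |3|->3, |4|->5, |3|->3, |2|->1, |5|->6
Step 3: Attach original signs; sum ranks with positive sign and with negative sign.
W+ = 3 + 6 = 9
W- = 3 + 5 + 3 + 1 = 12
(Check: W+ + W- = 21 should equal n(n+1)/2 = 21.)
Step 4: Test statistic W = min(W+, W-) = 9.
Step 5: Ties in |d|, so use the tie-corrected normal approximation.
        E[W] = n(n+1)/4 = 6*7/4 = 10.5.
        Tie groups: |d|=3 (t=3); sum(t^3 - t) = 24.
        Var[W] = n(n+1)(2n+1)/24 - sum(t^3-t)/48 = 546/24 - 24/48 = 22.25.
        z = (W - E[W]) / sqrt(Var[W]) = (9 - 10.5) / 4.7170 = -0.3180.
        Two-sided p = 2*Phi(z) = 0.750485.
Step 6: alpha = 0.1. fail to reject H0.

W+ = 9, W- = 12, W = min = 9, p = 0.750485, fail to reject H0.


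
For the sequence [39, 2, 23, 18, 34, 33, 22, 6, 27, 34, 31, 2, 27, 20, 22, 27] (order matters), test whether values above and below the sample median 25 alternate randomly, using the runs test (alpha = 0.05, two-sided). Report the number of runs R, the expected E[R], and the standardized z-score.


Step 1: Compute median = 25; label A = above, B = below.
Labels in order: ABBBAABBAAABABBA  (n_A = 8, n_B = 8)
Step 2: Count runs R = 9.
Step 3: Under H0 (random ordering), E[R] = 2*n_A*n_B/(n_A+n_B) + 1 = 2*8*8/16 + 1 = 9.0000.
        Var[R] = 2*n_A*n_B*(2*n_A*n_B - n_A - n_B) / ((n_A+n_B)^2 * (n_A+n_B-1)) = 14336/3840 = 3.7333.
        SD[R] = 1.9322.
Step 4: R = E[R], so z = 0 with no continuity correction.
Step 5: Two-sided p-value via normal approximation = 2*(1 - Phi(|z|)) = 1.000000.
Step 6: alpha = 0.05. fail to reject H0.

R = 9, z = 0.0000, p = 1.000000, fail to reject H0.


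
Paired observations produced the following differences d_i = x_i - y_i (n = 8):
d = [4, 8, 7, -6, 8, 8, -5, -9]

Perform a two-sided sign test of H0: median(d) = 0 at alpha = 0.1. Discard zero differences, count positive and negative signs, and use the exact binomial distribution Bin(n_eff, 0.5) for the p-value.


Step 1: Discard zero differences. Original n = 8; n_eff = number of nonzero differences = 8.
Nonzero differences (with sign): +4, +8, +7, -6, +8, +8, -5, -9
Step 2: Count signs: positive = 5, negative = 3.
Step 3: Under H0: P(positive) = 0.5, so the number of positives S ~ Bin(8, 0.5).
Step 4: Two-sided exact p-value = sum of Bin(8,0.5) probabilities at or below the observed probability = 0.726562.
Step 5: alpha = 0.1. fail to reject H0.

n_eff = 8, pos = 5, neg = 3, p = 0.726562, fail to reject H0.


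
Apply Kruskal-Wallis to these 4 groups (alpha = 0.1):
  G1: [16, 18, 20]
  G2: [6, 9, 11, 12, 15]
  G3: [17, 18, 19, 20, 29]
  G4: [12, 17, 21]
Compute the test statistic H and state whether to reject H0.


Step 1: Combine all N = 16 observations and assign midranks.
sorted (value, group, rank): (6,G2,1), (9,G2,2), (11,G2,3), (12,G2,4.5), (12,G4,4.5), (15,G2,6), (16,G1,7), (17,G3,8.5), (17,G4,8.5), (18,G1,10.5), (18,G3,10.5), (19,G3,12), (20,G1,13.5), (20,G3,13.5), (21,G4,15), (29,G3,16)
Step 2: Sum ranks within each group.
R_1 = 31 (n_1 = 3)
R_2 = 16.5 (n_2 = 5)
R_3 = 60.5 (n_3 = 5)
R_4 = 28 (n_4 = 3)
Step 3: H = 12/(N(N+1)) * sum(R_i^2/n_i) - 3(N+1)
     = 12/(16*17) * (31^2/3 + 16.5^2/5 + 60.5^2/5 + 28^2/3) - 3*17
     = 0.044118 * 1368.17 - 51
     = 9.360294.
Step 4: Ties present; correction factor C = 1 - 24/(16^3 - 16) = 0.994118. Corrected H = 9.360294 / 0.994118 = 9.415680.
Step 5: Under H0, H ~ chi^2(3); p-value = 0.024246.
Step 6: alpha = 0.1. reject H0.

H = 9.4157, df = 3, p = 0.024246, reject H0.


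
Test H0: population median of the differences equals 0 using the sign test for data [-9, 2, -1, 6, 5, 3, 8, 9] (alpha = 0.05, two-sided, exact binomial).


Step 1: Discard zero differences. Original n = 8; n_eff = number of nonzero differences = 8.
Nonzero differences (with sign): -9, +2, -1, +6, +5, +3, +8, +9
Step 2: Count signs: positive = 6, negative = 2.
Step 3: Under H0: P(positive) = 0.5, so the number of positives S ~ Bin(8, 0.5).
Step 4: Two-sided exact p-value = sum of Bin(8,0.5) probabilities at or below the observed probability = 0.289062.
Step 5: alpha = 0.05. fail to reject H0.

n_eff = 8, pos = 6, neg = 2, p = 0.289062, fail to reject H0.


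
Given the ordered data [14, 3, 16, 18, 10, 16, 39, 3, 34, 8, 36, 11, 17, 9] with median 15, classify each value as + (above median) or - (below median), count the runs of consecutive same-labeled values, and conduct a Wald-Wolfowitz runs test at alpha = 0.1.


Step 1: Compute median = 15; label A = above, B = below.
Labels in order: BBAABAABABABAB  (n_A = 7, n_B = 7)
Step 2: Count runs R = 11.
Step 3: Under H0 (random ordering), E[R] = 2*n_A*n_B/(n_A+n_B) + 1 = 2*7*7/14 + 1 = 8.0000.
        Var[R] = 2*n_A*n_B*(2*n_A*n_B - n_A - n_B) / ((n_A+n_B)^2 * (n_A+n_B-1)) = 8232/2548 = 3.2308.
        SD[R] = 1.7974.
Step 4: Continuity-corrected z = (R - 0.5 - E[R]) / SD[R] = (11 - 0.5 - 8.0000) / 1.7974 = 1.3909.
Step 5: Two-sided p-value via normal approximation = 2*(1 - Phi(|z|)) = 0.164264.
Step 6: alpha = 0.1. fail to reject H0.

R = 11, z = 1.3909, p = 0.164264, fail to reject H0.


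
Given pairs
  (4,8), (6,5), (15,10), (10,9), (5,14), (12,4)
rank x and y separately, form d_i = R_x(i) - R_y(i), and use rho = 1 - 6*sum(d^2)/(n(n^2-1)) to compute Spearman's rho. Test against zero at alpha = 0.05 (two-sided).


Step 1: Rank x and y separately (midranks; no ties here).
rank(x): 4->1, 6->3, 15->6, 10->4, 5->2, 12->5
rank(y): 8->3, 5->2, 10->5, 9->4, 14->6, 4->1
Step 2: d_i = R_x(i) - R_y(i); compute d_i^2.
  (1-3)^2=4, (3-2)^2=1, (6-5)^2=1, (4-4)^2=0, (2-6)^2=16, (5-1)^2=16
sum(d^2) = 38.
Step 3: rho = 1 - 6*38 / (6*(6^2 - 1)) = 1 - 228/210 = -0.085714.
Step 4: Under H0, t = rho * sqrt((n-2)/(1-rho^2)) = -0.1721 ~ t(4).
Step 5: Two-sided p-value from the t-distribution with 4 df = 0.871743.
Step 6: alpha = 0.05. fail to reject H0.

rho = -0.0857, p = 0.871743, fail to reject H0 at alpha = 0.05.


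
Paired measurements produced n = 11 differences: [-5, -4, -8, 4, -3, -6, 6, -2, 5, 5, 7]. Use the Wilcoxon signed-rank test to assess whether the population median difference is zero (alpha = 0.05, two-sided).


Step 1: Drop any zero differences (none here) and take |d_i|.
|d| = [5, 4, 8, 4, 3, 6, 6, 2, 5, 5, 7]
Step 2: Midrank |d_i| (ties get averaged ranks).
ranks: |5|->6, |4|->3.5, |8|->11, |4|->3.5, |3|->2, |6|->8.5, |6|->8.5, |2|->1, |5|->6, |5|->6, |7|->10
Step 3: Attach original signs; sum ranks with positive sign and with negative sign.
W+ = 3.5 + 8.5 + 6 + 6 + 10 = 34
W- = 6 + 3.5 + 11 + 2 + 8.5 + 1 = 32
(Check: W+ + W- = 66 should equal n(n+1)/2 = 66.)
Step 4: Test statistic W = min(W+, W-) = 32.
Step 5: Ties in |d|, so use the tie-corrected normal approximation.
        E[W] = n(n+1)/4 = 11*12/4 = 33.
        Tie groups: |d|=4 (t=2), |d|=5 (t=3), |d|=6 (t=2); sum(t^3 - t) = 36.
        Var[W] = n(n+1)(2n+1)/24 - sum(t^3-t)/48 = 3036/24 - 36/48 = 125.75.
        z = (W - E[W]) / sqrt(Var[W]) = (32 - 33) / 11.2138 = -0.0892.
        Two-sided p = 2*Phi(z) = 0.928942.
Step 6: alpha = 0.05. fail to reject H0.

W+ = 34, W- = 32, W = min = 32, p = 0.928942, fail to reject H0.


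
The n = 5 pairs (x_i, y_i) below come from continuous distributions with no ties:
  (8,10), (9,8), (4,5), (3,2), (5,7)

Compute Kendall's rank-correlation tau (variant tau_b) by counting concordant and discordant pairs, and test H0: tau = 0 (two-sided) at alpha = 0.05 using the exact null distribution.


Step 1: Enumerate the 10 unordered pairs (i,j) with i<j and classify each by sign(x_j-x_i) * sign(y_j-y_i).
  (1,2):dx=+1,dy=-2->D; (1,3):dx=-4,dy=-5->C; (1,4):dx=-5,dy=-8->C; (1,5):dx=-3,dy=-3->C
  (2,3):dx=-5,dy=-3->C; (2,4):dx=-6,dy=-6->C; (2,5):dx=-4,dy=-1->C; (3,4):dx=-1,dy=-3->C
  (3,5):dx=+1,dy=+2->C; (4,5):dx=+2,dy=+5->C
Step 2: C = 9, D = 1, total pairs = 10.
Step 3: tau = (C - D)/(n(n-1)/2) = (9 - 1)/10 = 0.800000.
Step 4: Exact two-sided p-value (enumerate n! = 120 permutations of y under H0): p = 0.083333.
Step 5: alpha = 0.05. fail to reject H0.

tau_b = 0.8000 (C=9, D=1), p = 0.083333, fail to reject H0.


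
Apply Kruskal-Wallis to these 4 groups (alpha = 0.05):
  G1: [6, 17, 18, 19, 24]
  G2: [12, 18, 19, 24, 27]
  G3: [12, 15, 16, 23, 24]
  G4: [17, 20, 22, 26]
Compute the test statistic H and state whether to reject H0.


Step 1: Combine all N = 19 observations and assign midranks.
sorted (value, group, rank): (6,G1,1), (12,G2,2.5), (12,G3,2.5), (15,G3,4), (16,G3,5), (17,G1,6.5), (17,G4,6.5), (18,G1,8.5), (18,G2,8.5), (19,G1,10.5), (19,G2,10.5), (20,G4,12), (22,G4,13), (23,G3,14), (24,G1,16), (24,G2,16), (24,G3,16), (26,G4,18), (27,G2,19)
Step 2: Sum ranks within each group.
R_1 = 42.5 (n_1 = 5)
R_2 = 56.5 (n_2 = 5)
R_3 = 41.5 (n_3 = 5)
R_4 = 49.5 (n_4 = 4)
Step 3: H = 12/(N(N+1)) * sum(R_i^2/n_i) - 3(N+1)
     = 12/(19*20) * (42.5^2/5 + 56.5^2/5 + 41.5^2/5 + 49.5^2/4) - 3*20
     = 0.031579 * 1956.71 - 60
     = 1.790921.
Step 4: Ties present; correction factor C = 1 - 48/(19^3 - 19) = 0.992982. Corrected H = 1.790921 / 0.992982 = 1.803578.
Step 5: Under H0, H ~ chi^2(3); p-value = 0.614157.
Step 6: alpha = 0.05. fail to reject H0.

H = 1.8036, df = 3, p = 0.614157, fail to reject H0.


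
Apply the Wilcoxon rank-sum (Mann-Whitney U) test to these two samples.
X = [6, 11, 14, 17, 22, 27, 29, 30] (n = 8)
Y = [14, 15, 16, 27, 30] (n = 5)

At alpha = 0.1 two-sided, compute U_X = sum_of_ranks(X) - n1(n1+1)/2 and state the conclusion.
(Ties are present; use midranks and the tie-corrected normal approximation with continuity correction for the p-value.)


Step 1: Combine and sort all 13 observations; assign midranks.
sorted (value, group): (6,X), (11,X), (14,X), (14,Y), (15,Y), (16,Y), (17,X), (22,X), (27,X), (27,Y), (29,X), (30,X), (30,Y)
ranks: 6->1, 11->2, 14->3.5, 14->3.5, 15->5, 16->6, 17->7, 22->8, 27->9.5, 27->9.5, 29->11, 30->12.5, 30->12.5
Step 2: Rank sum for X: R1 = 1 + 2 + 3.5 + 7 + 8 + 9.5 + 11 + 12.5 = 54.5.
Step 3: U_X = R1 - n1(n1+1)/2 = 54.5 - 8*9/2 = 54.5 - 36 = 18.5.
       U_Y = n1*n2 - U_X = 40 - 18.5 = 21.5.
Step 4: Ties are present, so use the tie-corrected normal approximation (with continuity correction) for the p-value.
Step 5: p-value = 0.883138; compare to alpha = 0.1. fail to reject H0.

U_X = 18.5, p = 0.883138, fail to reject H0 at alpha = 0.1.


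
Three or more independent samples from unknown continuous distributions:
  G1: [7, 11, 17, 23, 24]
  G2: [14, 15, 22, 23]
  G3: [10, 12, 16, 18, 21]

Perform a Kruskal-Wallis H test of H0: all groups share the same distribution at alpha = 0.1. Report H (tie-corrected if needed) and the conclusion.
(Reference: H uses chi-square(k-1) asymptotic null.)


Step 1: Combine all N = 14 observations and assign midranks.
sorted (value, group, rank): (7,G1,1), (10,G3,2), (11,G1,3), (12,G3,4), (14,G2,5), (15,G2,6), (16,G3,7), (17,G1,8), (18,G3,9), (21,G3,10), (22,G2,11), (23,G1,12.5), (23,G2,12.5), (24,G1,14)
Step 2: Sum ranks within each group.
R_1 = 38.5 (n_1 = 5)
R_2 = 34.5 (n_2 = 4)
R_3 = 32 (n_3 = 5)
Step 3: H = 12/(N(N+1)) * sum(R_i^2/n_i) - 3(N+1)
     = 12/(14*15) * (38.5^2/5 + 34.5^2/4 + 32^2/5) - 3*15
     = 0.057143 * 798.812 - 45
     = 0.646429.
Step 4: Ties present; correction factor C = 1 - 6/(14^3 - 14) = 0.997802. Corrected H = 0.646429 / 0.997802 = 0.647852.
Step 5: Under H0, H ~ chi^2(2); p-value = 0.723304.
Step 6: alpha = 0.1. fail to reject H0.

H = 0.6479, df = 2, p = 0.723304, fail to reject H0.


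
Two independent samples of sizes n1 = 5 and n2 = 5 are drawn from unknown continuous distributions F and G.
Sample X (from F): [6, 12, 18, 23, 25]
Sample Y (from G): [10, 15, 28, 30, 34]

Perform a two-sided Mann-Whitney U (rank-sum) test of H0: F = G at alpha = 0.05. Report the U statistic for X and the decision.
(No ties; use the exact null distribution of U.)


Step 1: Combine and sort all 10 observations; assign midranks.
sorted (value, group): (6,X), (10,Y), (12,X), (15,Y), (18,X), (23,X), (25,X), (28,Y), (30,Y), (34,Y)
ranks: 6->1, 10->2, 12->3, 15->4, 18->5, 23->6, 25->7, 28->8, 30->9, 34->10
Step 2: Rank sum for X: R1 = 1 + 3 + 5 + 6 + 7 = 22.
Step 3: U_X = R1 - n1(n1+1)/2 = 22 - 5*6/2 = 22 - 15 = 7.
       U_Y = n1*n2 - U_X = 25 - 7 = 18.
Step 4: No ties, so the exact null distribution of U (based on enumerating the C(10,5) = 252 equally likely rank assignments) gives the two-sided p-value.
Step 5: p-value = 0.309524; compare to alpha = 0.05. fail to reject H0.

U_X = 7, p = 0.309524, fail to reject H0 at alpha = 0.05.


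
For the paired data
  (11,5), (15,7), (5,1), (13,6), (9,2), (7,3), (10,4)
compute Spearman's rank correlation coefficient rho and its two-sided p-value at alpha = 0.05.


Step 1: Rank x and y separately (midranks; no ties here).
rank(x): 11->5, 15->7, 5->1, 13->6, 9->3, 7->2, 10->4
rank(y): 5->5, 7->7, 1->1, 6->6, 2->2, 3->3, 4->4
Step 2: d_i = R_x(i) - R_y(i); compute d_i^2.
  (5-5)^2=0, (7-7)^2=0, (1-1)^2=0, (6-6)^2=0, (3-2)^2=1, (2-3)^2=1, (4-4)^2=0
sum(d^2) = 2.
Step 3: rho = 1 - 6*2 / (7*(7^2 - 1)) = 1 - 12/336 = 0.964286.
Step 4: Under H0, t = rho * sqrt((n-2)/(1-rho^2)) = 8.1408 ~ t(5).
Step 5: Two-sided p-value from the t-distribution with 5 df = 0.000454.
Step 6: alpha = 0.05. reject H0.

rho = 0.9643, p = 0.000454, reject H0 at alpha = 0.05.


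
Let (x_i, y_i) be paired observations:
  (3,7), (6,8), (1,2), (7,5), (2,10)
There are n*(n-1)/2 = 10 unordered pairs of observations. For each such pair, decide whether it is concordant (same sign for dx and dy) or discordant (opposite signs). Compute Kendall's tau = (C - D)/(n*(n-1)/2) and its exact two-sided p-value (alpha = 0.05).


Step 1: Enumerate the 10 unordered pairs (i,j) with i<j and classify each by sign(x_j-x_i) * sign(y_j-y_i).
  (1,2):dx=+3,dy=+1->C; (1,3):dx=-2,dy=-5->C; (1,4):dx=+4,dy=-2->D; (1,5):dx=-1,dy=+3->D
  (2,3):dx=-5,dy=-6->C; (2,4):dx=+1,dy=-3->D; (2,5):dx=-4,dy=+2->D; (3,4):dx=+6,dy=+3->C
  (3,5):dx=+1,dy=+8->C; (4,5):dx=-5,dy=+5->D
Step 2: C = 5, D = 5, total pairs = 10.
Step 3: tau = (C - D)/(n(n-1)/2) = (5 - 5)/10 = 0.000000.
Step 4: Exact two-sided p-value (enumerate n! = 120 permutations of y under H0): p = 1.000000.
Step 5: alpha = 0.05. fail to reject H0.

tau_b = 0.0000 (C=5, D=5), p = 1.000000, fail to reject H0.


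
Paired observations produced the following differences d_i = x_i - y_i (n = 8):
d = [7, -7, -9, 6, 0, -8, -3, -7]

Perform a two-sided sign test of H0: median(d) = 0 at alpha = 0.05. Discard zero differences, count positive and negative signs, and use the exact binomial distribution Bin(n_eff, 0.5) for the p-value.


Step 1: Discard zero differences. Original n = 8; n_eff = number of nonzero differences = 7.
Nonzero differences (with sign): +7, -7, -9, +6, -8, -3, -7
Step 2: Count signs: positive = 2, negative = 5.
Step 3: Under H0: P(positive) = 0.5, so the number of positives S ~ Bin(7, 0.5).
Step 4: Two-sided exact p-value = sum of Bin(7,0.5) probabilities at or below the observed probability = 0.453125.
Step 5: alpha = 0.05. fail to reject H0.

n_eff = 7, pos = 2, neg = 5, p = 0.453125, fail to reject H0.


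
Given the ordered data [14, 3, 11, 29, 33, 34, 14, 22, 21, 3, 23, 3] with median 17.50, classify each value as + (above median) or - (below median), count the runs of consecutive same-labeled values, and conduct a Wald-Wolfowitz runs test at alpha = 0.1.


Step 1: Compute median = 17.50; label A = above, B = below.
Labels in order: BBBAAABAABAB  (n_A = 6, n_B = 6)
Step 2: Count runs R = 7.
Step 3: Under H0 (random ordering), E[R] = 2*n_A*n_B/(n_A+n_B) + 1 = 2*6*6/12 + 1 = 7.0000.
        Var[R] = 2*n_A*n_B*(2*n_A*n_B - n_A - n_B) / ((n_A+n_B)^2 * (n_A+n_B-1)) = 4320/1584 = 2.7273.
        SD[R] = 1.6514.
Step 4: R = E[R], so z = 0 with no continuity correction.
Step 5: Two-sided p-value via normal approximation = 2*(1 - Phi(|z|)) = 1.000000.
Step 6: alpha = 0.1. fail to reject H0.

R = 7, z = 0.0000, p = 1.000000, fail to reject H0.


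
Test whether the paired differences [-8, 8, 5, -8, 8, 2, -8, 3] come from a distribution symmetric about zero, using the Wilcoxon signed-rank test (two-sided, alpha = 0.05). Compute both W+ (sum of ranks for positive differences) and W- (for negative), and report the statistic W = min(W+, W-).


Step 1: Drop any zero differences (none here) and take |d_i|.
|d| = [8, 8, 5, 8, 8, 2, 8, 3]
Step 2: Midrank |d_i| (ties get averaged ranks).
ranks: |8|->6, |8|->6, |5|->3, |8|->6, |8|->6, |2|->1, |8|->6, |3|->2
Step 3: Attach original signs; sum ranks with positive sign and with negative sign.
W+ = 6 + 3 + 6 + 1 + 2 = 18
W- = 6 + 6 + 6 = 18
(Check: W+ + W- = 36 should equal n(n+1)/2 = 36.)
Step 4: Test statistic W = min(W+, W-) = 18.
Step 5: Ties in |d|, so use the tie-corrected normal approximation.
        E[W] = n(n+1)/4 = 8*9/4 = 18.
        Tie groups: |d|=8 (t=5); sum(t^3 - t) = 120.
        Var[W] = n(n+1)(2n+1)/24 - sum(t^3-t)/48 = 1224/24 - 120/48 = 48.5.
        z = (W - E[W]) / sqrt(Var[W]) = (18 - 18) / 6.9642 = 0.0000.
        Two-sided p = 2*Phi(z) = 1.000000.
Step 6: alpha = 0.05. fail to reject H0.

W+ = 18, W- = 18, W = min = 18, p = 1.000000, fail to reject H0.


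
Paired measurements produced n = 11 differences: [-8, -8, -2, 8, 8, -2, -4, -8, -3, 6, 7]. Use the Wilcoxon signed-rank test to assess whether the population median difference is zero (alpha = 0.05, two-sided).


Step 1: Drop any zero differences (none here) and take |d_i|.
|d| = [8, 8, 2, 8, 8, 2, 4, 8, 3, 6, 7]
Step 2: Midrank |d_i| (ties get averaged ranks).
ranks: |8|->9, |8|->9, |2|->1.5, |8|->9, |8|->9, |2|->1.5, |4|->4, |8|->9, |3|->3, |6|->5, |7|->6
Step 3: Attach original signs; sum ranks with positive sign and with negative sign.
W+ = 9 + 9 + 5 + 6 = 29
W- = 9 + 9 + 1.5 + 1.5 + 4 + 9 + 3 = 37
(Check: W+ + W- = 66 should equal n(n+1)/2 = 66.)
Step 4: Test statistic W = min(W+, W-) = 29.
Step 5: Ties in |d|, so use the tie-corrected normal approximation.
        E[W] = n(n+1)/4 = 11*12/4 = 33.
        Tie groups: |d|=2 (t=2), |d|=8 (t=5); sum(t^3 - t) = 126.
        Var[W] = n(n+1)(2n+1)/24 - sum(t^3-t)/48 = 3036/24 - 126/48 = 123.875.
        z = (W - E[W]) / sqrt(Var[W]) = (29 - 33) / 11.1299 = -0.3594.
        Two-sided p = 2*Phi(z) = 0.719302.
Step 6: alpha = 0.05. fail to reject H0.

W+ = 29, W- = 37, W = min = 29, p = 0.719302, fail to reject H0.


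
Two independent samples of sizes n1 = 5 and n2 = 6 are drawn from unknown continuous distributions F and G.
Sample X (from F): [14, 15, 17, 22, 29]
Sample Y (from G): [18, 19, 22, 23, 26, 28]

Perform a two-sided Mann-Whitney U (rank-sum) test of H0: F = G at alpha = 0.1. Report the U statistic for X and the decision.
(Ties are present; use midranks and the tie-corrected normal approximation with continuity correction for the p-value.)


Step 1: Combine and sort all 11 observations; assign midranks.
sorted (value, group): (14,X), (15,X), (17,X), (18,Y), (19,Y), (22,X), (22,Y), (23,Y), (26,Y), (28,Y), (29,X)
ranks: 14->1, 15->2, 17->3, 18->4, 19->5, 22->6.5, 22->6.5, 23->8, 26->9, 28->10, 29->11
Step 2: Rank sum for X: R1 = 1 + 2 + 3 + 6.5 + 11 = 23.5.
Step 3: U_X = R1 - n1(n1+1)/2 = 23.5 - 5*6/2 = 23.5 - 15 = 8.5.
       U_Y = n1*n2 - U_X = 30 - 8.5 = 21.5.
Step 4: Ties are present, so use the tie-corrected normal approximation (with continuity correction) for the p-value.
Step 5: p-value = 0.272229; compare to alpha = 0.1. fail to reject H0.

U_X = 8.5, p = 0.272229, fail to reject H0 at alpha = 0.1.


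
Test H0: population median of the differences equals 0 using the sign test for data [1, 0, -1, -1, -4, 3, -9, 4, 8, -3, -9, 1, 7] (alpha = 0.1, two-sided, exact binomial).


Step 1: Discard zero differences. Original n = 13; n_eff = number of nonzero differences = 12.
Nonzero differences (with sign): +1, -1, -1, -4, +3, -9, +4, +8, -3, -9, +1, +7
Step 2: Count signs: positive = 6, negative = 6.
Step 3: Under H0: P(positive) = 0.5, so the number of positives S ~ Bin(12, 0.5).
Step 4: Two-sided exact p-value = sum of Bin(12,0.5) probabilities at or below the observed probability = 1.000000.
Step 5: alpha = 0.1. fail to reject H0.

n_eff = 12, pos = 6, neg = 6, p = 1.000000, fail to reject H0.


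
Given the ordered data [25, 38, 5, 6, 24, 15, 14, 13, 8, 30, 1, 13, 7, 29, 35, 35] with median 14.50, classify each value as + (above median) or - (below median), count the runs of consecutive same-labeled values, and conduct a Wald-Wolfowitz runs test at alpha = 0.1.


Step 1: Compute median = 14.50; label A = above, B = below.
Labels in order: AABBAABBBABBBAAA  (n_A = 8, n_B = 8)
Step 2: Count runs R = 7.
Step 3: Under H0 (random ordering), E[R] = 2*n_A*n_B/(n_A+n_B) + 1 = 2*8*8/16 + 1 = 9.0000.
        Var[R] = 2*n_A*n_B*(2*n_A*n_B - n_A - n_B) / ((n_A+n_B)^2 * (n_A+n_B-1)) = 14336/3840 = 3.7333.
        SD[R] = 1.9322.
Step 4: Continuity-corrected z = (R + 0.5 - E[R]) / SD[R] = (7 + 0.5 - 9.0000) / 1.9322 = -0.7763.
Step 5: Two-sided p-value via normal approximation = 2*(1 - Phi(|z|)) = 0.437558.
Step 6: alpha = 0.1. fail to reject H0.

R = 7, z = -0.7763, p = 0.437558, fail to reject H0.


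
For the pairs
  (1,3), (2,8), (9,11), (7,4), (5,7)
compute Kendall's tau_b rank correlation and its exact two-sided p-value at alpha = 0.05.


Step 1: Enumerate the 10 unordered pairs (i,j) with i<j and classify each by sign(x_j-x_i) * sign(y_j-y_i).
  (1,2):dx=+1,dy=+5->C; (1,3):dx=+8,dy=+8->C; (1,4):dx=+6,dy=+1->C; (1,5):dx=+4,dy=+4->C
  (2,3):dx=+7,dy=+3->C; (2,4):dx=+5,dy=-4->D; (2,5):dx=+3,dy=-1->D; (3,4):dx=-2,dy=-7->C
  (3,5):dx=-4,dy=-4->C; (4,5):dx=-2,dy=+3->D
Step 2: C = 7, D = 3, total pairs = 10.
Step 3: tau = (C - D)/(n(n-1)/2) = (7 - 3)/10 = 0.400000.
Step 4: Exact two-sided p-value (enumerate n! = 120 permutations of y under H0): p = 0.483333.
Step 5: alpha = 0.05. fail to reject H0.

tau_b = 0.4000 (C=7, D=3), p = 0.483333, fail to reject H0.


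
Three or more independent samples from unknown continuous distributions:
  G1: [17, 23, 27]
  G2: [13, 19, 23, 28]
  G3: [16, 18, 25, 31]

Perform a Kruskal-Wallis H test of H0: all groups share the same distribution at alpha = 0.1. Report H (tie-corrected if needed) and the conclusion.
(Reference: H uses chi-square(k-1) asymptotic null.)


Step 1: Combine all N = 11 observations and assign midranks.
sorted (value, group, rank): (13,G2,1), (16,G3,2), (17,G1,3), (18,G3,4), (19,G2,5), (23,G1,6.5), (23,G2,6.5), (25,G3,8), (27,G1,9), (28,G2,10), (31,G3,11)
Step 2: Sum ranks within each group.
R_1 = 18.5 (n_1 = 3)
R_2 = 22.5 (n_2 = 4)
R_3 = 25 (n_3 = 4)
Step 3: H = 12/(N(N+1)) * sum(R_i^2/n_i) - 3(N+1)
     = 12/(11*12) * (18.5^2/3 + 22.5^2/4 + 25^2/4) - 3*12
     = 0.090909 * 396.896 - 36
     = 0.081439.
Step 4: Ties present; correction factor C = 1 - 6/(11^3 - 11) = 0.995455. Corrected H = 0.081439 / 0.995455 = 0.081811.
Step 5: Under H0, H ~ chi^2(2); p-value = 0.959920.
Step 6: alpha = 0.1. fail to reject H0.

H = 0.0818, df = 2, p = 0.959920, fail to reject H0.


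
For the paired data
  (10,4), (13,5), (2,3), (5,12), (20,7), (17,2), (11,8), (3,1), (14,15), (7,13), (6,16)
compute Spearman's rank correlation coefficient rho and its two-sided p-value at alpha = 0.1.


Step 1: Rank x and y separately (midranks; no ties here).
rank(x): 10->6, 13->8, 2->1, 5->3, 20->11, 17->10, 11->7, 3->2, 14->9, 7->5, 6->4
rank(y): 4->4, 5->5, 3->3, 12->8, 7->6, 2->2, 8->7, 1->1, 15->10, 13->9, 16->11
Step 2: d_i = R_x(i) - R_y(i); compute d_i^2.
  (6-4)^2=4, (8-5)^2=9, (1-3)^2=4, (3-8)^2=25, (11-6)^2=25, (10-2)^2=64, (7-7)^2=0, (2-1)^2=1, (9-10)^2=1, (5-9)^2=16, (4-11)^2=49
sum(d^2) = 198.
Step 3: rho = 1 - 6*198 / (11*(11^2 - 1)) = 1 - 1188/1320 = 0.100000.
Step 4: Under H0, t = rho * sqrt((n-2)/(1-rho^2)) = 0.3015 ~ t(9).
Step 5: Two-sided p-value from the t-distribution with 9 df = 0.769875.
Step 6: alpha = 0.1. fail to reject H0.

rho = 0.1000, p = 0.769875, fail to reject H0 at alpha = 0.1.


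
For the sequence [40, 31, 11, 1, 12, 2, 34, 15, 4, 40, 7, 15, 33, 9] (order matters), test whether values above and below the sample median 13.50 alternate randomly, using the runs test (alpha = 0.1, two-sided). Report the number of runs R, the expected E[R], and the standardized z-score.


Step 1: Compute median = 13.50; label A = above, B = below.
Labels in order: AABBBBAABABAAB  (n_A = 7, n_B = 7)
Step 2: Count runs R = 8.
Step 3: Under H0 (random ordering), E[R] = 2*n_A*n_B/(n_A+n_B) + 1 = 2*7*7/14 + 1 = 8.0000.
        Var[R] = 2*n_A*n_B*(2*n_A*n_B - n_A - n_B) / ((n_A+n_B)^2 * (n_A+n_B-1)) = 8232/2548 = 3.2308.
        SD[R] = 1.7974.
Step 4: R = E[R], so z = 0 with no continuity correction.
Step 5: Two-sided p-value via normal approximation = 2*(1 - Phi(|z|)) = 1.000000.
Step 6: alpha = 0.1. fail to reject H0.

R = 8, z = 0.0000, p = 1.000000, fail to reject H0.


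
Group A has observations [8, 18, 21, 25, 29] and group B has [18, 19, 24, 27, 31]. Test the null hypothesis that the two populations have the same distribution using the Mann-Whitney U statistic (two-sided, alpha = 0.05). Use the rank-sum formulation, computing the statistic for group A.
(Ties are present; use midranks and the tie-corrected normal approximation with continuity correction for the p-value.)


Step 1: Combine and sort all 10 observations; assign midranks.
sorted (value, group): (8,X), (18,X), (18,Y), (19,Y), (21,X), (24,Y), (25,X), (27,Y), (29,X), (31,Y)
ranks: 8->1, 18->2.5, 18->2.5, 19->4, 21->5, 24->6, 25->7, 27->8, 29->9, 31->10
Step 2: Rank sum for X: R1 = 1 + 2.5 + 5 + 7 + 9 = 24.5.
Step 3: U_X = R1 - n1(n1+1)/2 = 24.5 - 5*6/2 = 24.5 - 15 = 9.5.
       U_Y = n1*n2 - U_X = 25 - 9.5 = 15.5.
Step 4: Ties are present, so use the tie-corrected normal approximation (with continuity correction) for the p-value.
Step 5: p-value = 0.600402; compare to alpha = 0.05. fail to reject H0.

U_X = 9.5, p = 0.600402, fail to reject H0 at alpha = 0.05.


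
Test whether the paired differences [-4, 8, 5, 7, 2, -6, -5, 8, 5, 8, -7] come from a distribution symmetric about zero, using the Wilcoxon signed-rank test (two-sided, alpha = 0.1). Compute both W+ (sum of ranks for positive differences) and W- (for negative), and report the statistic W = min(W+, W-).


Step 1: Drop any zero differences (none here) and take |d_i|.
|d| = [4, 8, 5, 7, 2, 6, 5, 8, 5, 8, 7]
Step 2: Midrank |d_i| (ties get averaged ranks).
ranks: |4|->2, |8|->10, |5|->4, |7|->7.5, |2|->1, |6|->6, |5|->4, |8|->10, |5|->4, |8|->10, |7|->7.5
Step 3: Attach original signs; sum ranks with positive sign and with negative sign.
W+ = 10 + 4 + 7.5 + 1 + 10 + 4 + 10 = 46.5
W- = 2 + 6 + 4 + 7.5 = 19.5
(Check: W+ + W- = 66 should equal n(n+1)/2 = 66.)
Step 4: Test statistic W = min(W+, W-) = 19.5.
Step 5: Ties in |d|, so use the tie-corrected normal approximation.
        E[W] = n(n+1)/4 = 11*12/4 = 33.
        Tie groups: |d|=5 (t=3), |d|=7 (t=2), |d|=8 (t=3); sum(t^3 - t) = 54.
        Var[W] = n(n+1)(2n+1)/24 - sum(t^3-t)/48 = 3036/24 - 54/48 = 125.375.
        z = (W - E[W]) / sqrt(Var[W]) = (19.5 - 33) / 11.1971 = -1.2057.
        Two-sided p = 2*Phi(z) = 0.227945.
Step 6: alpha = 0.1. fail to reject H0.

W+ = 46.5, W- = 19.5, W = min = 19.5, p = 0.227945, fail to reject H0.


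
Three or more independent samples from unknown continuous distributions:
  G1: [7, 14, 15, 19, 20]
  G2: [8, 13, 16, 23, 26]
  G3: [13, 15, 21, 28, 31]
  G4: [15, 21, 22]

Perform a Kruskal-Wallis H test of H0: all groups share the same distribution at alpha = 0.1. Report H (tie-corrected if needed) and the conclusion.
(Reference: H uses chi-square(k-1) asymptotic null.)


Step 1: Combine all N = 18 observations and assign midranks.
sorted (value, group, rank): (7,G1,1), (8,G2,2), (13,G2,3.5), (13,G3,3.5), (14,G1,5), (15,G1,7), (15,G3,7), (15,G4,7), (16,G2,9), (19,G1,10), (20,G1,11), (21,G3,12.5), (21,G4,12.5), (22,G4,14), (23,G2,15), (26,G2,16), (28,G3,17), (31,G3,18)
Step 2: Sum ranks within each group.
R_1 = 34 (n_1 = 5)
R_2 = 45.5 (n_2 = 5)
R_3 = 58 (n_3 = 5)
R_4 = 33.5 (n_4 = 3)
Step 3: H = 12/(N(N+1)) * sum(R_i^2/n_i) - 3(N+1)
     = 12/(18*19) * (34^2/5 + 45.5^2/5 + 58^2/5 + 33.5^2/3) - 3*19
     = 0.035088 * 1692.13 - 57
     = 2.373099.
Step 4: Ties present; correction factor C = 1 - 36/(18^3 - 18) = 0.993808. Corrected H = 2.373099 / 0.993808 = 2.387885.
Step 5: Under H0, H ~ chi^2(3); p-value = 0.495894.
Step 6: alpha = 0.1. fail to reject H0.

H = 2.3879, df = 3, p = 0.495894, fail to reject H0.


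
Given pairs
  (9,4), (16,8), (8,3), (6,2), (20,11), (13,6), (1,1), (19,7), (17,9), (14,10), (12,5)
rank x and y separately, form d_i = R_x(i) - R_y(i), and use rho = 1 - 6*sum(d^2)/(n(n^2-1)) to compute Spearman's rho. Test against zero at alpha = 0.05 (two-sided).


Step 1: Rank x and y separately (midranks; no ties here).
rank(x): 9->4, 16->8, 8->3, 6->2, 20->11, 13->6, 1->1, 19->10, 17->9, 14->7, 12->5
rank(y): 4->4, 8->8, 3->3, 2->2, 11->11, 6->6, 1->1, 7->7, 9->9, 10->10, 5->5
Step 2: d_i = R_x(i) - R_y(i); compute d_i^2.
  (4-4)^2=0, (8-8)^2=0, (3-3)^2=0, (2-2)^2=0, (11-11)^2=0, (6-6)^2=0, (1-1)^2=0, (10-7)^2=9, (9-9)^2=0, (7-10)^2=9, (5-5)^2=0
sum(d^2) = 18.
Step 3: rho = 1 - 6*18 / (11*(11^2 - 1)) = 1 - 108/1320 = 0.918182.
Step 4: Under H0, t = rho * sqrt((n-2)/(1-rho^2)) = 6.9531 ~ t(9).
Step 5: Two-sided p-value from the t-distribution with 9 df = 0.000067.
Step 6: alpha = 0.05. reject H0.

rho = 0.9182, p = 0.000067, reject H0 at alpha = 0.05.


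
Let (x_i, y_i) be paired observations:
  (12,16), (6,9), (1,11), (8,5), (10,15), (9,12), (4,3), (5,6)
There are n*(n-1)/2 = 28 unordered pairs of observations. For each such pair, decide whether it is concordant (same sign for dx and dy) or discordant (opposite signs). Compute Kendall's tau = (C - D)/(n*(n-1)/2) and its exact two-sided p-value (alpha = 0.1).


Step 1: Enumerate the 28 unordered pairs (i,j) with i<j and classify each by sign(x_j-x_i) * sign(y_j-y_i).
  (1,2):dx=-6,dy=-7->C; (1,3):dx=-11,dy=-5->C; (1,4):dx=-4,dy=-11->C; (1,5):dx=-2,dy=-1->C
  (1,6):dx=-3,dy=-4->C; (1,7):dx=-8,dy=-13->C; (1,8):dx=-7,dy=-10->C; (2,3):dx=-5,dy=+2->D
  (2,4):dx=+2,dy=-4->D; (2,5):dx=+4,dy=+6->C; (2,6):dx=+3,dy=+3->C; (2,7):dx=-2,dy=-6->C
  (2,8):dx=-1,dy=-3->C; (3,4):dx=+7,dy=-6->D; (3,5):dx=+9,dy=+4->C; (3,6):dx=+8,dy=+1->C
  (3,7):dx=+3,dy=-8->D; (3,8):dx=+4,dy=-5->D; (4,5):dx=+2,dy=+10->C; (4,6):dx=+1,dy=+7->C
  (4,7):dx=-4,dy=-2->C; (4,8):dx=-3,dy=+1->D; (5,6):dx=-1,dy=-3->C; (5,7):dx=-6,dy=-12->C
  (5,8):dx=-5,dy=-9->C; (6,7):dx=-5,dy=-9->C; (6,8):dx=-4,dy=-6->C; (7,8):dx=+1,dy=+3->C
Step 2: C = 22, D = 6, total pairs = 28.
Step 3: tau = (C - D)/(n(n-1)/2) = (22 - 6)/28 = 0.571429.
Step 4: Exact two-sided p-value (enumerate n! = 40320 permutations of y under H0): p = 0.061012.
Step 5: alpha = 0.1. reject H0.

tau_b = 0.5714 (C=22, D=6), p = 0.061012, reject H0.


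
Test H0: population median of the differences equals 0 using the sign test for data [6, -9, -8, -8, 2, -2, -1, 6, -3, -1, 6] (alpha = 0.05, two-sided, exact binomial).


Step 1: Discard zero differences. Original n = 11; n_eff = number of nonzero differences = 11.
Nonzero differences (with sign): +6, -9, -8, -8, +2, -2, -1, +6, -3, -1, +6
Step 2: Count signs: positive = 4, negative = 7.
Step 3: Under H0: P(positive) = 0.5, so the number of positives S ~ Bin(11, 0.5).
Step 4: Two-sided exact p-value = sum of Bin(11,0.5) probabilities at or below the observed probability = 0.548828.
Step 5: alpha = 0.05. fail to reject H0.

n_eff = 11, pos = 4, neg = 7, p = 0.548828, fail to reject H0.


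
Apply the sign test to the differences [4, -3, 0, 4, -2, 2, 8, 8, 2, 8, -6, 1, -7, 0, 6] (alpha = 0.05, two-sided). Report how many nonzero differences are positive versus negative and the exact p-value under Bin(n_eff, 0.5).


Step 1: Discard zero differences. Original n = 15; n_eff = number of nonzero differences = 13.
Nonzero differences (with sign): +4, -3, +4, -2, +2, +8, +8, +2, +8, -6, +1, -7, +6
Step 2: Count signs: positive = 9, negative = 4.
Step 3: Under H0: P(positive) = 0.5, so the number of positives S ~ Bin(13, 0.5).
Step 4: Two-sided exact p-value = sum of Bin(13,0.5) probabilities at or below the observed probability = 0.266846.
Step 5: alpha = 0.05. fail to reject H0.

n_eff = 13, pos = 9, neg = 4, p = 0.266846, fail to reject H0.


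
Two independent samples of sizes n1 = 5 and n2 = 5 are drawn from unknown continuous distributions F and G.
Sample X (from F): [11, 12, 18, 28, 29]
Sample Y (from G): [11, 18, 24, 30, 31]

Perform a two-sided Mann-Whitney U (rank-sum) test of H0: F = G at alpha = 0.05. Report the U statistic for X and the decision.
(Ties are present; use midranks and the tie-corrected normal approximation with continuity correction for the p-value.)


Step 1: Combine and sort all 10 observations; assign midranks.
sorted (value, group): (11,X), (11,Y), (12,X), (18,X), (18,Y), (24,Y), (28,X), (29,X), (30,Y), (31,Y)
ranks: 11->1.5, 11->1.5, 12->3, 18->4.5, 18->4.5, 24->6, 28->7, 29->8, 30->9, 31->10
Step 2: Rank sum for X: R1 = 1.5 + 3 + 4.5 + 7 + 8 = 24.
Step 3: U_X = R1 - n1(n1+1)/2 = 24 - 5*6/2 = 24 - 15 = 9.
       U_Y = n1*n2 - U_X = 25 - 9 = 16.
Step 4: Ties are present, so use the tie-corrected normal approximation (with continuity correction) for the p-value.
Step 5: p-value = 0.528359; compare to alpha = 0.05. fail to reject H0.

U_X = 9, p = 0.528359, fail to reject H0 at alpha = 0.05.


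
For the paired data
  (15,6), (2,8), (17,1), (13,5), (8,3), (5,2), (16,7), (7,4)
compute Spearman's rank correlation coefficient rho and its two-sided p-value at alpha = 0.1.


Step 1: Rank x and y separately (midranks; no ties here).
rank(x): 15->6, 2->1, 17->8, 13->5, 8->4, 5->2, 16->7, 7->3
rank(y): 6->6, 8->8, 1->1, 5->5, 3->3, 2->2, 7->7, 4->4
Step 2: d_i = R_x(i) - R_y(i); compute d_i^2.
  (6-6)^2=0, (1-8)^2=49, (8-1)^2=49, (5-5)^2=0, (4-3)^2=1, (2-2)^2=0, (7-7)^2=0, (3-4)^2=1
sum(d^2) = 100.
Step 3: rho = 1 - 6*100 / (8*(8^2 - 1)) = 1 - 600/504 = -0.190476.
Step 4: Under H0, t = rho * sqrt((n-2)/(1-rho^2)) = -0.4753 ~ t(6).
Step 5: Two-sided p-value from the t-distribution with 6 df = 0.651401.
Step 6: alpha = 0.1. fail to reject H0.

rho = -0.1905, p = 0.651401, fail to reject H0 at alpha = 0.1.


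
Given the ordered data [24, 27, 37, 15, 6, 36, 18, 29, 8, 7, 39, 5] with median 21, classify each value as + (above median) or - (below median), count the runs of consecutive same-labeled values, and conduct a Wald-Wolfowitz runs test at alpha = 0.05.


Step 1: Compute median = 21; label A = above, B = below.
Labels in order: AAABBABABBAB  (n_A = 6, n_B = 6)
Step 2: Count runs R = 8.
Step 3: Under H0 (random ordering), E[R] = 2*n_A*n_B/(n_A+n_B) + 1 = 2*6*6/12 + 1 = 7.0000.
        Var[R] = 2*n_A*n_B*(2*n_A*n_B - n_A - n_B) / ((n_A+n_B)^2 * (n_A+n_B-1)) = 4320/1584 = 2.7273.
        SD[R] = 1.6514.
Step 4: Continuity-corrected z = (R - 0.5 - E[R]) / SD[R] = (8 - 0.5 - 7.0000) / 1.6514 = 0.3028.
Step 5: Two-sided p-value via normal approximation = 2*(1 - Phi(|z|)) = 0.762069.
Step 6: alpha = 0.05. fail to reject H0.

R = 8, z = 0.3028, p = 0.762069, fail to reject H0.
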